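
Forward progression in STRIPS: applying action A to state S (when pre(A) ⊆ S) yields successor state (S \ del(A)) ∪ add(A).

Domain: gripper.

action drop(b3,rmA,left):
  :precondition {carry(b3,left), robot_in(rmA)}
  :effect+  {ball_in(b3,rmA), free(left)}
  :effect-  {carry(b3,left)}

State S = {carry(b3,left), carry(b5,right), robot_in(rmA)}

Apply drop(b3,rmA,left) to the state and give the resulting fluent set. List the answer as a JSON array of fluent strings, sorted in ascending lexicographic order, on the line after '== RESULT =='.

Progress:
  pre ⊆ S: {carry(b3,left), robot_in(rmA)} ⊆ S  — applicable
  S \ del = {carry(b5,right), robot_in(rmA)}
  ∪ add   = {ball_in(b3,rmA), carry(b5,right), free(left), robot_in(rmA)}

== RESULT ==
["ball_in(b3,rmA)", "carry(b5,right)", "free(left)", "robot_in(rmA)"]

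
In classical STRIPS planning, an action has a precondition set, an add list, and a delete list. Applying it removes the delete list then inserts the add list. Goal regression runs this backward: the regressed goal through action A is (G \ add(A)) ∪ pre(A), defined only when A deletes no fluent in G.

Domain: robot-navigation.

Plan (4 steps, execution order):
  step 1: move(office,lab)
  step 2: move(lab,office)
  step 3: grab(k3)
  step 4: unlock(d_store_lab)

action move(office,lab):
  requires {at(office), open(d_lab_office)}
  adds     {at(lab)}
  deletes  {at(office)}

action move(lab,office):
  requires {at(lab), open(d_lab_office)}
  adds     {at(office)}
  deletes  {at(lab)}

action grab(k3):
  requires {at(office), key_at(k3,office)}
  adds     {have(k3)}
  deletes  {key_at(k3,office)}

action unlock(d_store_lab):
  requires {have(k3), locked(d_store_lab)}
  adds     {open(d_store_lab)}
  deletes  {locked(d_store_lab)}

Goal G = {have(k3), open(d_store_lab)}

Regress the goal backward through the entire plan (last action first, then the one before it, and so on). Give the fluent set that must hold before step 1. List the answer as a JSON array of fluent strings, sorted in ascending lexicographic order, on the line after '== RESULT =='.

Work backward from the goal:
  through step 4 (unlock(d_store_lab)): drop {open(d_store_lab)}, keep {have(k3)}, require {have(k3), locked(d_store_lab)}
    → {have(k3), locked(d_store_lab)}
  through step 3 (grab(k3)): drop {have(k3)}, keep {locked(d_store_lab)}, require {at(office), key_at(k3,office)}
    → {at(office), key_at(k3,office), locked(d_store_lab)}
  through step 2 (move(lab,office)): drop {at(office)}, keep {key_at(k3,office), locked(d_store_lab)}, require {at(lab), open(d_lab_office)}
    → {at(lab), key_at(k3,office), locked(d_store_lab), open(d_lab_office)}
  through step 1 (move(office,lab)): drop {at(lab)}, keep {key_at(k3,office), locked(d_store_lab), open(d_lab_office)}, require {at(office), open(d_lab_office)}
    → {at(office), key_at(k3,office), locked(d_store_lab), open(d_lab_office)}

== RESULT ==
["at(office)", "key_at(k3,office)", "locked(d_store_lab)", "open(d_lab_office)"]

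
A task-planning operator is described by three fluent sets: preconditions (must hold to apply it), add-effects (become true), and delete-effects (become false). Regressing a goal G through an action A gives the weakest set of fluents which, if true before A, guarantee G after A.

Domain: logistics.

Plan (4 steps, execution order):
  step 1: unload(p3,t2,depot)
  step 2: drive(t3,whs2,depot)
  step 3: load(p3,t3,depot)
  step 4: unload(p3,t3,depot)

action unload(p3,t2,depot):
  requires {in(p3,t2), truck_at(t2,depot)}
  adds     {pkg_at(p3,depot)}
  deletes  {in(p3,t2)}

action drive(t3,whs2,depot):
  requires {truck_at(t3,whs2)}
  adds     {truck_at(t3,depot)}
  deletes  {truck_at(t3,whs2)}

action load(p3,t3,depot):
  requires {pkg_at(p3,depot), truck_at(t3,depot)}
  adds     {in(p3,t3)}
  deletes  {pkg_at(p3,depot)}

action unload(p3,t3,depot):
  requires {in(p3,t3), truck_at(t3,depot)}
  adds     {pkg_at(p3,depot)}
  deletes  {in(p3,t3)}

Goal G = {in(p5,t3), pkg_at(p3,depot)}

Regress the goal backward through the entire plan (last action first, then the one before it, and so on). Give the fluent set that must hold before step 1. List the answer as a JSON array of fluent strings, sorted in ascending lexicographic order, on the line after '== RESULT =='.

Work backward from the goal:
  through step 4 (unload(p3,t3,depot)): drop {pkg_at(p3,depot)}, keep {in(p5,t3)}, require {in(p3,t3), truck_at(t3,depot)}
    → {in(p3,t3), in(p5,t3), truck_at(t3,depot)}
  through step 3 (load(p3,t3,depot)): drop {in(p3,t3)}, keep {in(p5,t3), truck_at(t3,depot)}, require {pkg_at(p3,depot), truck_at(t3,depot)}
    → {in(p5,t3), pkg_at(p3,depot), truck_at(t3,depot)}
  through step 2 (drive(t3,whs2,depot)): drop {truck_at(t3,depot)}, keep {in(p5,t3), pkg_at(p3,depot)}, require {truck_at(t3,whs2)}
    → {in(p5,t3), pkg_at(p3,depot), truck_at(t3,whs2)}
  through step 1 (unload(p3,t2,depot)): drop {pkg_at(p3,depot)}, keep {in(p5,t3), truck_at(t3,whs2)}, require {in(p3,t2), truck_at(t2,depot)}
    → {in(p3,t2), in(p5,t3), truck_at(t2,depot), truck_at(t3,whs2)}

== RESULT ==
["in(p3,t2)", "in(p5,t3)", "truck_at(t2,depot)", "truck_at(t3,whs2)"]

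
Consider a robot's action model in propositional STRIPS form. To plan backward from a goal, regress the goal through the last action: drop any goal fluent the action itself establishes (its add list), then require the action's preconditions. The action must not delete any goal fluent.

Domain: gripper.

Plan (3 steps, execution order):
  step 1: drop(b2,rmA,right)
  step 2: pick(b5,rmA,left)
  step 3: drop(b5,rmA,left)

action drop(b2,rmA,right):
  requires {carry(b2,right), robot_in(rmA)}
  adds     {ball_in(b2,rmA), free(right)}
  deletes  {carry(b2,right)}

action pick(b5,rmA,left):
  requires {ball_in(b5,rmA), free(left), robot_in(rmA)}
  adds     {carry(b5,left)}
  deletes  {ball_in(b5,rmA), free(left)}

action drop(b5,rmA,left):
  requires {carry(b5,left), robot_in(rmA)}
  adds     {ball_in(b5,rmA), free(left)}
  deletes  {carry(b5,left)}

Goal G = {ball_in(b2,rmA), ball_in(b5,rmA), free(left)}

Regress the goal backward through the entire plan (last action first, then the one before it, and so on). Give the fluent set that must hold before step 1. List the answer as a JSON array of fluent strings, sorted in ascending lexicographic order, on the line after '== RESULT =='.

Work backward from the goal:
  through step 3 (drop(b5,rmA,left)): drop {ball_in(b5,rmA), free(left)}, keep {ball_in(b2,rmA)}, require {carry(b5,left), robot_in(rmA)}
    → {ball_in(b2,rmA), carry(b5,left), robot_in(rmA)}
  through step 2 (pick(b5,rmA,left)): drop {carry(b5,left)}, keep {ball_in(b2,rmA), robot_in(rmA)}, require {ball_in(b5,rmA), free(left), robot_in(rmA)}
    → {ball_in(b2,rmA), ball_in(b5,rmA), free(left), robot_in(rmA)}
  through step 1 (drop(b2,rmA,right)): drop {ball_in(b2,rmA)}, keep {ball_in(b5,rmA), free(left), robot_in(rmA)}, require {carry(b2,right), robot_in(rmA)}
    → {ball_in(b5,rmA), carry(b2,right), free(left), robot_in(rmA)}

== RESULT ==
["ball_in(b5,rmA)", "carry(b2,right)", "free(left)", "robot_in(rmA)"]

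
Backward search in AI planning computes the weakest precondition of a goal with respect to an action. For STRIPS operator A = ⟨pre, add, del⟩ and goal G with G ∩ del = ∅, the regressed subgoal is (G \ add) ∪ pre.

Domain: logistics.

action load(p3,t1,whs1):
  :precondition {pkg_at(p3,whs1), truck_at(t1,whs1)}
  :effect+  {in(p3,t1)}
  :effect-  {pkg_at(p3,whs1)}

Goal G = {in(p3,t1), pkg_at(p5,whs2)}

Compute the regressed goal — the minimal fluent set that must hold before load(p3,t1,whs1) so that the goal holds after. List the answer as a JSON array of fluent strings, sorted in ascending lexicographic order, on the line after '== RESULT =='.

Compute (G \ add) ∪ pre:
  G ∩ del = {}  (empty — regression defined)
  G \ add = {in(p3,t1), pkg_at(p5,whs2)} \ {in(p3,t1)} = {pkg_at(p5,whs2)}
  ∪ pre   = {pkg_at(p5,whs2)} ∪ {pkg_at(p3,whs1), truck_at(t1,whs1)}
          = {pkg_at(p3,whs1), pkg_at(p5,whs2), truck_at(t1,whs1)}

== RESULT ==
["pkg_at(p3,whs1)", "pkg_at(p5,whs2)", "truck_at(t1,whs1)"]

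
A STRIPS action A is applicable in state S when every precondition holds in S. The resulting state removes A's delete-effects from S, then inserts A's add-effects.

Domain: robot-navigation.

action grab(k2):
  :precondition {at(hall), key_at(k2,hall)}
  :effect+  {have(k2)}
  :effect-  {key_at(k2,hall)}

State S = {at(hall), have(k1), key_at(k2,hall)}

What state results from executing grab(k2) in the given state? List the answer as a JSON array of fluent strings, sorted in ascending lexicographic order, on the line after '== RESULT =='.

Compute (S \ del) ∪ add:
  pre ⊆ S: {at(hall), key_at(k2,hall)} ⊆ S  — applicable
  S \ del = {at(hall), have(k1)}
  ∪ add   = {at(hall), have(k1), have(k2)}

== RESULT ==
["at(hall)", "have(k1)", "have(k2)"]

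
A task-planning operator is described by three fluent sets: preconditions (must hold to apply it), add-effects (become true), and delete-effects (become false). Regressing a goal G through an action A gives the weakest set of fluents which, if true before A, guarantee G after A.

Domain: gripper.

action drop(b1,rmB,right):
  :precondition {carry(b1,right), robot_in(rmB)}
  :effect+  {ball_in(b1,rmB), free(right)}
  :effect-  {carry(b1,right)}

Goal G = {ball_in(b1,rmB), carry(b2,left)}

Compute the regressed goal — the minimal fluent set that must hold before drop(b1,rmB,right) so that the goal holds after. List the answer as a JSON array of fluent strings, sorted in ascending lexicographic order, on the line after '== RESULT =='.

Compute (G \ add) ∪ pre:
  G ∩ del = {}  (empty — regression defined)
  G \ add = {ball_in(b1,rmB), carry(b2,left)} \ {ball_in(b1,rmB), free(right)} = {carry(b2,left)}
  ∪ pre   = {carry(b2,left)} ∪ {carry(b1,right), robot_in(rmB)}
          = {carry(b1,right), carry(b2,left), robot_in(rmB)}

== RESULT ==
["carry(b1,right)", "carry(b2,left)", "robot_in(rmB)"]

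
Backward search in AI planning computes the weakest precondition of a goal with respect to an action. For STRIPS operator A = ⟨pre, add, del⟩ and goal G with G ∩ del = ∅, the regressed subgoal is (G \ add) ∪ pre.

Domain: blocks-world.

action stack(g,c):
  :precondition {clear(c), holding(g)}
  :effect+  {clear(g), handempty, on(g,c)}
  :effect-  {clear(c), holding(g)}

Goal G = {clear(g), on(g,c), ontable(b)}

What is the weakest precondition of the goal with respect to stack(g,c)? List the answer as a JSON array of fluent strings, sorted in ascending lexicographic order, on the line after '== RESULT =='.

Regress:
  G ∩ del = {}  (empty — regression defined)
  G \ add = {clear(g), on(g,c), ontable(b)} \ {clear(g), handempty, on(g,c)} = {ontable(b)}
  ∪ pre   = {ontable(b)} ∪ {clear(c), holding(g)}
          = {clear(c), holding(g), ontable(b)}

== RESULT ==
["clear(c)", "holding(g)", "ontable(b)"]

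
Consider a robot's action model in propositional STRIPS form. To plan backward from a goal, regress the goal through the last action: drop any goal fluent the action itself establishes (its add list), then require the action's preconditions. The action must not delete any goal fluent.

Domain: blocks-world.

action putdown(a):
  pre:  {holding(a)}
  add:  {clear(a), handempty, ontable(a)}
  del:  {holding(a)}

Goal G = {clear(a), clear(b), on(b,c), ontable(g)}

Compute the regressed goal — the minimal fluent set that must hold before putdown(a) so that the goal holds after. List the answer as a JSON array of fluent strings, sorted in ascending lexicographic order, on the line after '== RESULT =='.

Regress:
  G ∩ del = {}  (empty — regression defined)
  G \ add = {clear(a), clear(b), on(b,c), ontable(g)} \ {clear(a), handempty, ontable(a)} = {clear(b), on(b,c), ontable(g)}
  ∪ pre   = {clear(b), on(b,c), ontable(g)} ∪ {holding(a)}
          = {clear(b), holding(a), on(b,c), ontable(g)}

== RESULT ==
["clear(b)", "holding(a)", "on(b,c)", "ontable(g)"]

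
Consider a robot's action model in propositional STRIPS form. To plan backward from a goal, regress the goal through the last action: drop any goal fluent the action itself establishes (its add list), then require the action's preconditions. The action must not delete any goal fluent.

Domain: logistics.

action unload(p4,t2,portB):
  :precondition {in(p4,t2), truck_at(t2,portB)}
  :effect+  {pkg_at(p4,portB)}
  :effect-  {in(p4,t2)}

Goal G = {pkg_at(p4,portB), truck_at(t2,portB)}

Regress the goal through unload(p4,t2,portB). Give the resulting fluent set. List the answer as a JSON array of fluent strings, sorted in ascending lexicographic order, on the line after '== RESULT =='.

Compute (G \ add) ∪ pre:
  G ∩ del = {}  (empty — regression defined)
  G \ add = {pkg_at(p4,portB), truck_at(t2,portB)} \ {pkg_at(p4,portB)} = {truck_at(t2,portB)}
  ∪ pre   = {truck_at(t2,portB)} ∪ {in(p4,t2), truck_at(t2,portB)}
          = {in(p4,t2), truck_at(t2,portB)}

== RESULT ==
["in(p4,t2)", "truck_at(t2,portB)"]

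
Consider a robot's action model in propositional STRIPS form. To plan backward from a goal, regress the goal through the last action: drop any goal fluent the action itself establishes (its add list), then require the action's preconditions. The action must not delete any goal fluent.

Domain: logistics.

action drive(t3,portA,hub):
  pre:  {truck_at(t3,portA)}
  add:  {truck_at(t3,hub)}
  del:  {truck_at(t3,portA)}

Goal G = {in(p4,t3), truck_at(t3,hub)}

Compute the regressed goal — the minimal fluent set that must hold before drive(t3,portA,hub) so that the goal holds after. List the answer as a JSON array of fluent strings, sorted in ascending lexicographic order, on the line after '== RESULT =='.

Regress:
  G ∩ del = {}  (empty — regression defined)
  G \ add = {in(p4,t3), truck_at(t3,hub)} \ {truck_at(t3,hub)} = {in(p4,t3)}
  ∪ pre   = {in(p4,t3)} ∪ {truck_at(t3,portA)}
          = {in(p4,t3), truck_at(t3,portA)}

== RESULT ==
["in(p4,t3)", "truck_at(t3,portA)"]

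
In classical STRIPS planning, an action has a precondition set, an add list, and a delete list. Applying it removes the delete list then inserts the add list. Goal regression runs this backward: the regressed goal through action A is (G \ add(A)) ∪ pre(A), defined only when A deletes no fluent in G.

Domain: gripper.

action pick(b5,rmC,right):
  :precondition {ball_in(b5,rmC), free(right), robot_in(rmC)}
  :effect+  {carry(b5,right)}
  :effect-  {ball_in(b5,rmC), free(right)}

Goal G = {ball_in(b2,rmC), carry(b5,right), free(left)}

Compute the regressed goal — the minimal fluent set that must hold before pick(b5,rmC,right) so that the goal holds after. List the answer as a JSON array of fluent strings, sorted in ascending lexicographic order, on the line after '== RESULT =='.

Compute (G \ add) ∪ pre:
  G ∩ del = {}  (empty — regression defined)
  G \ add = {ball_in(b2,rmC), carry(b5,right), free(left)} \ {carry(b5,right)} = {ball_in(b2,rmC), free(left)}
  ∪ pre   = {ball_in(b2,rmC), free(left)} ∪ {ball_in(b5,rmC), free(right), robot_in(rmC)}
          = {ball_in(b2,rmC), ball_in(b5,rmC), free(left), free(right), robot_in(rmC)}

== RESULT ==
["ball_in(b2,rmC)", "ball_in(b5,rmC)", "free(left)", "free(right)", "robot_in(rmC)"]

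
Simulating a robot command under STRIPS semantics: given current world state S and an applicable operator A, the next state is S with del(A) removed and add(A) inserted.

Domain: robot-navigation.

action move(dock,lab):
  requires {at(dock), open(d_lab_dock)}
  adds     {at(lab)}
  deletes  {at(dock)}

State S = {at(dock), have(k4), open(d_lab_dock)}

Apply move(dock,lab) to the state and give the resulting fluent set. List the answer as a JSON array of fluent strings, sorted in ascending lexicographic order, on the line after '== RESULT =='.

Progress:
  pre ⊆ S: {at(dock), open(d_lab_dock)} ⊆ S  — applicable
  S \ del = {have(k4), open(d_lab_dock)}
  ∪ add   = {at(lab), have(k4), open(d_lab_dock)}

== RESULT ==
["at(lab)", "have(k4)", "open(d_lab_dock)"]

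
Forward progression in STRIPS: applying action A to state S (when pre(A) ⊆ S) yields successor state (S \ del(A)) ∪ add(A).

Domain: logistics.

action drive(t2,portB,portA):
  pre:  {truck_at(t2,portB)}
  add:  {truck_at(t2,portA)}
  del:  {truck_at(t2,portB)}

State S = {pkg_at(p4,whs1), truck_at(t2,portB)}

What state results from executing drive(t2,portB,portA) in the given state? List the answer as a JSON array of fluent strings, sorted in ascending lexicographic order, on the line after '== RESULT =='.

Progress:
  pre ⊆ S: {truck_at(t2,portB)} ⊆ S  — applicable
  S \ del = {pkg_at(p4,whs1)}
  ∪ add   = {pkg_at(p4,whs1), truck_at(t2,portA)}

== RESULT ==
["pkg_at(p4,whs1)", "truck_at(t2,portA)"]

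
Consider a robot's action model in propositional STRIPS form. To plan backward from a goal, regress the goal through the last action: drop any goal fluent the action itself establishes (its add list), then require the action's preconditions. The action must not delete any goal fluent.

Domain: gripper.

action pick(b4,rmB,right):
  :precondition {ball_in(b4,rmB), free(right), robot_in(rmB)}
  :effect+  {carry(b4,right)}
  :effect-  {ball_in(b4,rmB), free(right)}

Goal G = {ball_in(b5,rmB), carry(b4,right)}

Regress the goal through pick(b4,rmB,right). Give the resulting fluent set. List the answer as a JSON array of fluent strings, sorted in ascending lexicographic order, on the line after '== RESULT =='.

Compute (G \ add) ∪ pre:
  G ∩ del = {}  (empty — regression defined)
  G \ add = {ball_in(b5,rmB), carry(b4,right)} \ {carry(b4,right)} = {ball_in(b5,rmB)}
  ∪ pre   = {ball_in(b5,rmB)} ∪ {ball_in(b4,rmB), free(right), robot_in(rmB)}
          = {ball_in(b4,rmB), ball_in(b5,rmB), free(right), robot_in(rmB)}

== RESULT ==
["ball_in(b4,rmB)", "ball_in(b5,rmB)", "free(right)", "robot_in(rmB)"]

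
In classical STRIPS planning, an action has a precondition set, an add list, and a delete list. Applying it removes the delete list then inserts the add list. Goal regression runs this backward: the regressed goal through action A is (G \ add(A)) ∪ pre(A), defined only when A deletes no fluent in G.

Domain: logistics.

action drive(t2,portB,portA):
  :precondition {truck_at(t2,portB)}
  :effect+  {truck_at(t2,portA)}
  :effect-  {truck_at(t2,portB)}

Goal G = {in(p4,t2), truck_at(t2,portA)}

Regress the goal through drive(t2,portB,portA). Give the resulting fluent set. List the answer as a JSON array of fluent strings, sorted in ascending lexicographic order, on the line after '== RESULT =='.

Compute (G \ add) ∪ pre:
  G ∩ del = {}  (empty — regression defined)
  G \ add = {in(p4,t2), truck_at(t2,portA)} \ {truck_at(t2,portA)} = {in(p4,t2)}
  ∪ pre   = {in(p4,t2)} ∪ {truck_at(t2,portB)}
          = {in(p4,t2), truck_at(t2,portB)}

== RESULT ==
["in(p4,t2)", "truck_at(t2,portB)"]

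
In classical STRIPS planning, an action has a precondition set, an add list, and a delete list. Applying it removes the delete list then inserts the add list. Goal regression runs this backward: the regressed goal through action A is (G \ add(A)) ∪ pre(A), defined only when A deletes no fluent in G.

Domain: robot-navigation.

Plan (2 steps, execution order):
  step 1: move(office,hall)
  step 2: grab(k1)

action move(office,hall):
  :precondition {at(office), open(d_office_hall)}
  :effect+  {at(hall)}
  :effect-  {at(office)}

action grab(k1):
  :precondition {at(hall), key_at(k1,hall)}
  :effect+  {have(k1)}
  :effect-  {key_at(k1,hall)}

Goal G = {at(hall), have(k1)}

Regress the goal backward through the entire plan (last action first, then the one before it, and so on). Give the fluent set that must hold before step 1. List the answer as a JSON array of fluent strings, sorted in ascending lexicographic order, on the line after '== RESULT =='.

Regress step by step:
  through step 2 (grab(k1)): drop {have(k1)}, keep {at(hall)}, require {at(hall), key_at(k1,hall)}
    → {at(hall), key_at(k1,hall)}
  through step 1 (move(office,hall)): drop {at(hall)}, keep {key_at(k1,hall)}, require {at(office), open(d_office_hall)}
    → {at(office), key_at(k1,hall), open(d_office_hall)}

== RESULT ==
["at(office)", "key_at(k1,hall)", "open(d_office_hall)"]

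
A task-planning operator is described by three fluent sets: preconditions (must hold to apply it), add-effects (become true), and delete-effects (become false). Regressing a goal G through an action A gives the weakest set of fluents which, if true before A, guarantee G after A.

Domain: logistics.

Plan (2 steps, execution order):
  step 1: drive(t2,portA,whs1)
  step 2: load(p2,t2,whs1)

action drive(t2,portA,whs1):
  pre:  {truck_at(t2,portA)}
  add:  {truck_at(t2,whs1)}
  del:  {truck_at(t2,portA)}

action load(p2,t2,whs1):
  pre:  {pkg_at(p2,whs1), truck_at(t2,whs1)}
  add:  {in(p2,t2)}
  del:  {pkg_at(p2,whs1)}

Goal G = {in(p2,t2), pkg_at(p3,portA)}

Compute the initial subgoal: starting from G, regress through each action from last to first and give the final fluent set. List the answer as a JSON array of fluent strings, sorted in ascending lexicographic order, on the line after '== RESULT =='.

Work backward from the goal:
  through step 2 (load(p2,t2,whs1)): drop {in(p2,t2)}, keep {pkg_at(p3,portA)}, require {pkg_at(p2,whs1), truck_at(t2,whs1)}
    → {pkg_at(p2,whs1), pkg_at(p3,portA), truck_at(t2,whs1)}
  through step 1 (drive(t2,portA,whs1)): drop {truck_at(t2,whs1)}, keep {pkg_at(p2,whs1), pkg_at(p3,portA)}, require {truck_at(t2,portA)}
    → {pkg_at(p2,whs1), pkg_at(p3,portA), truck_at(t2,portA)}

== RESULT ==
["pkg_at(p2,whs1)", "pkg_at(p3,portA)", "truck_at(t2,portA)"]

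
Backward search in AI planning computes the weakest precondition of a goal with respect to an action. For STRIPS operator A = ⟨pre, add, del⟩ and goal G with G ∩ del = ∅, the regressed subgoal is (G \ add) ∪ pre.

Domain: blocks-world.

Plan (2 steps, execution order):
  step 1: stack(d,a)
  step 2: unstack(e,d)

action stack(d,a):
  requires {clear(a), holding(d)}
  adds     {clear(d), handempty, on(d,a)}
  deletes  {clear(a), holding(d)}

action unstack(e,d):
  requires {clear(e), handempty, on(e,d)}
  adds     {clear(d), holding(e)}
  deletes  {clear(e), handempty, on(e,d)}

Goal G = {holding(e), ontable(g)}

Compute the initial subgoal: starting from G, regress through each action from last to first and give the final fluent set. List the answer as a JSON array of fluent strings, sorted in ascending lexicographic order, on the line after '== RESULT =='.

Work backward from the goal:
  through step 2 (unstack(e,d)): drop {holding(e)}, keep {ontable(g)}, require {clear(e), handempty, on(e,d)}
    → {clear(e), handempty, on(e,d), ontable(g)}
  through step 1 (stack(d,a)): drop {handempty}, keep {clear(e), on(e,d), ontable(g)}, require {clear(a), holding(d)}
    → {clear(a), clear(e), holding(d), on(e,d), ontable(g)}

== RESULT ==
["clear(a)", "clear(e)", "holding(d)", "on(e,d)", "ontable(g)"]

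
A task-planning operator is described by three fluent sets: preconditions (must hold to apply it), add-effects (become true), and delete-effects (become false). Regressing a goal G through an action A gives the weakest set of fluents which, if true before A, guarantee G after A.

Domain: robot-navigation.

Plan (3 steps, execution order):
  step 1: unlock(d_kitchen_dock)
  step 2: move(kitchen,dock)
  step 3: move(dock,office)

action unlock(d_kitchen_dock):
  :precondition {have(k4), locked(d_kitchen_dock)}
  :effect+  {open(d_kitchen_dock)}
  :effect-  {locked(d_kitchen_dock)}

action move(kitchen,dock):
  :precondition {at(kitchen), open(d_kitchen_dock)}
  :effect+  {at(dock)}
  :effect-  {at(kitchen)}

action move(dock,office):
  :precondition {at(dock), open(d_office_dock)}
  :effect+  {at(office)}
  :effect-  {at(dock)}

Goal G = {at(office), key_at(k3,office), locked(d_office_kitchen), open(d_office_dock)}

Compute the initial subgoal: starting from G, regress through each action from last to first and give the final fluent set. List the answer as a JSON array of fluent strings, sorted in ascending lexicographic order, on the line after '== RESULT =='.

Regress step by step:
  through step 3 (move(dock,office)): drop {at(office)}, keep {key_at(k3,office), locked(d_office_kitchen), open(d_office_dock)}, require {at(dock), open(d_office_dock)}
    → {at(dock), key_at(k3,office), locked(d_office_kitchen), open(d_office_dock)}
  through step 2 (move(kitchen,dock)): drop {at(dock)}, keep {key_at(k3,office), locked(d_office_kitchen), open(d_office_dock)}, require {at(kitchen), open(d_kitchen_dock)}
    → {at(kitchen), key_at(k3,office), locked(d_office_kitchen), open(d_kitchen_dock), open(d_office_dock)}
  through step 1 (unlock(d_kitchen_dock)): drop {open(d_kitchen_dock)}, keep {at(kitchen), key_at(k3,office), locked(d_office_kitchen), open(d_office_dock)}, require {have(k4), locked(d_kitchen_dock)}
    → {at(kitchen), have(k4), key_at(k3,office), locked(d_kitchen_dock), locked(d_office_kitchen), open(d_office_dock)}

== RESULT ==
["at(kitchen)", "have(k4)", "key_at(k3,office)", "locked(d_kitchen_dock)", "locked(d_office_kitchen)", "open(d_office_dock)"]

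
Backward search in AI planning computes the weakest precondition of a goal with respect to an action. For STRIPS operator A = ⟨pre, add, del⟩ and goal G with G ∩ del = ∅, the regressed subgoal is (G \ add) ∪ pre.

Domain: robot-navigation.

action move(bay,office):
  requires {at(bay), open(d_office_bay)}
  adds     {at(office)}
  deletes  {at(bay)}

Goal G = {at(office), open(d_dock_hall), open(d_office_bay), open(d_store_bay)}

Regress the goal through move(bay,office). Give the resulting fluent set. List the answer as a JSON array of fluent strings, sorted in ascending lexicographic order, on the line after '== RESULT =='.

Regress:
  G ∩ del = {}  (empty — regression defined)
  G \ add = {at(office), open(d_dock_hall), open(d_office_bay), open(d_store_bay)} \ {at(office)} = {open(d_dock_hall), open(d_office_bay), open(d_store_bay)}
  ∪ pre   = {open(d_dock_hall), open(d_office_bay), open(d_store_bay)} ∪ {at(bay), open(d_office_bay)}
          = {at(bay), open(d_dock_hall), open(d_office_bay), open(d_store_bay)}

== RESULT ==
["at(bay)", "open(d_dock_hall)", "open(d_office_bay)", "open(d_store_bay)"]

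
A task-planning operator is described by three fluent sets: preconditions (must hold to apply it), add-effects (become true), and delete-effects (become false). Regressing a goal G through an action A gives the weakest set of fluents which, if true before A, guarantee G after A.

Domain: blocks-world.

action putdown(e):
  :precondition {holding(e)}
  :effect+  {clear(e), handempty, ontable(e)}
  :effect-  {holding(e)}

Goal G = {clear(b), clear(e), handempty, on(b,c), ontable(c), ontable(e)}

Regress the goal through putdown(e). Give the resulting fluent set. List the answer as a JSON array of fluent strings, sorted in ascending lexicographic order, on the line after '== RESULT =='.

Regress:
  G ∩ del = {}  (empty — regression defined)
  G \ add = {clear(b), clear(e), handempty, on(b,c), ontable(c), ontable(e)} \ {clear(e), handempty, ontable(e)} = {clear(b), on(b,c), ontable(c)}
  ∪ pre   = {clear(b), on(b,c), ontable(c)} ∪ {holding(e)}
          = {clear(b), holding(e), on(b,c), ontable(c)}

== RESULT ==
["clear(b)", "holding(e)", "on(b,c)", "ontable(c)"]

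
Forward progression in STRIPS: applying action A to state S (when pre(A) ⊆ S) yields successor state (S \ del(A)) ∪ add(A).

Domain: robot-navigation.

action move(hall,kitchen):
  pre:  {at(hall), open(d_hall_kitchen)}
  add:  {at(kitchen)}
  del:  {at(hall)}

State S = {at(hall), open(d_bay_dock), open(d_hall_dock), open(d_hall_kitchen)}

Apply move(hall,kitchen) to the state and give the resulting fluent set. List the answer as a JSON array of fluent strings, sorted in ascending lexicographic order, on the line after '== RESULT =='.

Compute (S \ del) ∪ add:
  pre ⊆ S: {at(hall), open(d_hall_kitchen)} ⊆ S  — applicable
  S \ del = {open(d_bay_dock), open(d_hall_dock), open(d_hall_kitchen)}
  ∪ add   = {at(kitchen), open(d_bay_dock), open(d_hall_dock), open(d_hall_kitchen)}

== RESULT ==
["at(kitchen)", "open(d_bay_dock)", "open(d_hall_dock)", "open(d_hall_kitchen)"]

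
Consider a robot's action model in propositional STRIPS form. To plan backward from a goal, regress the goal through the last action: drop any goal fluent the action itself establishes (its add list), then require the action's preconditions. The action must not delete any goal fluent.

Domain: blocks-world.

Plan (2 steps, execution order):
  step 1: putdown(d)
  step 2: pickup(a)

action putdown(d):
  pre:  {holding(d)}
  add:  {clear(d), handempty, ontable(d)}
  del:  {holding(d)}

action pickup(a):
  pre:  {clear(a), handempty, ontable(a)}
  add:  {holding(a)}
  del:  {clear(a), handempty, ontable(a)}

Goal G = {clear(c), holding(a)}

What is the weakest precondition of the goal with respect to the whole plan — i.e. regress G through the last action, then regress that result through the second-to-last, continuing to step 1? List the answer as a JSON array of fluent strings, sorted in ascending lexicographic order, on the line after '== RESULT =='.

Work backward from the goal:
  through step 2 (pickup(a)): drop {holding(a)}, keep {clear(c)}, require {clear(a), handempty, ontable(a)}
    → {clear(a), clear(c), handempty, ontable(a)}
  through step 1 (putdown(d)): drop {handempty}, keep {clear(a), clear(c), ontable(a)}, require {holding(d)}
    → {clear(a), clear(c), holding(d), ontable(a)}

== RESULT ==
["clear(a)", "clear(c)", "holding(d)", "ontable(a)"]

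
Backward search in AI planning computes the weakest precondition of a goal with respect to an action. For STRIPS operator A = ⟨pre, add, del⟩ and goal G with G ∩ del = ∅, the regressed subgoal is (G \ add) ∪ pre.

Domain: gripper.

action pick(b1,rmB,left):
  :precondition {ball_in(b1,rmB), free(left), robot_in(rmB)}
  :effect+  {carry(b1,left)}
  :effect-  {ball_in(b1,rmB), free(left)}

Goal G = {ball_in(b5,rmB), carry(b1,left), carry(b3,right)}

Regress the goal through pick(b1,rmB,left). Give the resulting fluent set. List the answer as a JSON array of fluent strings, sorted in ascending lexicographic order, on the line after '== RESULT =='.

Compute (G \ add) ∪ pre:
  G ∩ del = {}  (empty — regression defined)
  G \ add = {ball_in(b5,rmB), carry(b1,left), carry(b3,right)} \ {carry(b1,left)} = {ball_in(b5,rmB), carry(b3,right)}
  ∪ pre   = {ball_in(b5,rmB), carry(b3,right)} ∪ {ball_in(b1,rmB), free(left), robot_in(rmB)}
          = {ball_in(b1,rmB), ball_in(b5,rmB), carry(b3,right), free(left), robot_in(rmB)}

== RESULT ==
["ball_in(b1,rmB)", "ball_in(b5,rmB)", "carry(b3,right)", "free(left)", "robot_in(rmB)"]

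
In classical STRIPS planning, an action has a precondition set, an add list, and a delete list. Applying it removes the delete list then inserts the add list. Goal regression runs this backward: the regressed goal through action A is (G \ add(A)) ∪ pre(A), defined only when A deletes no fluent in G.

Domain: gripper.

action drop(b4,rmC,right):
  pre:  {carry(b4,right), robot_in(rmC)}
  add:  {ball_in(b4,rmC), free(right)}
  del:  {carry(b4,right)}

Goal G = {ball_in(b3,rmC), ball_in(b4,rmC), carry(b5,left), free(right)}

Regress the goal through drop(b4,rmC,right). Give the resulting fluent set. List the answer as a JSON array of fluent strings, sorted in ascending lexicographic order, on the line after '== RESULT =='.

Regress:
  G ∩ del = {}  (empty — regression defined)
  G \ add = {ball_in(b3,rmC), ball_in(b4,rmC), carry(b5,left), free(right)} \ {ball_in(b4,rmC), free(right)} = {ball_in(b3,rmC), carry(b5,left)}
  ∪ pre   = {ball_in(b3,rmC), carry(b5,left)} ∪ {carry(b4,right), robot_in(rmC)}
          = {ball_in(b3,rmC), carry(b4,right), carry(b5,left), robot_in(rmC)}

== RESULT ==
["ball_in(b3,rmC)", "carry(b4,right)", "carry(b5,left)", "robot_in(rmC)"]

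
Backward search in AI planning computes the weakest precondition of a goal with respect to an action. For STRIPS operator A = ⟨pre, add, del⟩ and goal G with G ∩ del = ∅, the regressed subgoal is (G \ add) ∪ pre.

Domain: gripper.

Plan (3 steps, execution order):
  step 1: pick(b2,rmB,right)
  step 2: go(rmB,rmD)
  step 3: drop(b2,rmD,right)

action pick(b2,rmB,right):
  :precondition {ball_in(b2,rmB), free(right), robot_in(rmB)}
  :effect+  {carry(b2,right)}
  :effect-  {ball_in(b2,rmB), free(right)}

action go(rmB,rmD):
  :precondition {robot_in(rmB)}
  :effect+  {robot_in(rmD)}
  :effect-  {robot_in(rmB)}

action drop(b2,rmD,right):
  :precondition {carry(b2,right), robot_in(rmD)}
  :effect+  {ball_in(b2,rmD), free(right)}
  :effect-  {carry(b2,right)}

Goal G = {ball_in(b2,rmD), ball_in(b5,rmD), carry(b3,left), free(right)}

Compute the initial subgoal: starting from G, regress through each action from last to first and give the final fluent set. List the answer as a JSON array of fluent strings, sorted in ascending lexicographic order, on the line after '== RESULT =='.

Work backward from the goal:
  through step 3 (drop(b2,rmD,right)): drop {ball_in(b2,rmD), free(right)}, keep {ball_in(b5,rmD), carry(b3,left)}, require {carry(b2,right), robot_in(rmD)}
    → {ball_in(b5,rmD), carry(b2,right), carry(b3,left), robot_in(rmD)}
  through step 2 (go(rmB,rmD)): drop {robot_in(rmD)}, keep {ball_in(b5,rmD), carry(b2,right), carry(b3,left)}, require {robot_in(rmB)}
    → {ball_in(b5,rmD), carry(b2,right), carry(b3,left), robot_in(rmB)}
  through step 1 (pick(b2,rmB,right)): drop {carry(b2,right)}, keep {ball_in(b5,rmD), carry(b3,left), robot_in(rmB)}, require {ball_in(b2,rmB), free(right), robot_in(rmB)}
    → {ball_in(b2,rmB), ball_in(b5,rmD), carry(b3,left), free(right), robot_in(rmB)}

== RESULT ==
["ball_in(b2,rmB)", "ball_in(b5,rmD)", "carry(b3,left)", "free(right)", "robot_in(rmB)"]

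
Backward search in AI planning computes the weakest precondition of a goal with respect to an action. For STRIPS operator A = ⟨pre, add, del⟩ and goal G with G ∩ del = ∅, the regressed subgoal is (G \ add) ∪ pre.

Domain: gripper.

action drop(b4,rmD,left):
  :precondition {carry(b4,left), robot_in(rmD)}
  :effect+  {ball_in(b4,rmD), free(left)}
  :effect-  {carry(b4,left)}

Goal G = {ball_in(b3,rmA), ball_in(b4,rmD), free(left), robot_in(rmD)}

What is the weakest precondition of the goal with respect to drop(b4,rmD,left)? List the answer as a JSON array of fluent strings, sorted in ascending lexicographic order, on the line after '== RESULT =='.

Compute (G \ add) ∪ pre:
  G ∩ del = {}  (empty — regression defined)
  G \ add = {ball_in(b3,rmA), ball_in(b4,rmD), free(left), robot_in(rmD)} \ {ball_in(b4,rmD), free(left)} = {ball_in(b3,rmA), robot_in(rmD)}
  ∪ pre   = {ball_in(b3,rmA), robot_in(rmD)} ∪ {carry(b4,left), robot_in(rmD)}
          = {ball_in(b3,rmA), carry(b4,left), robot_in(rmD)}

== RESULT ==
["ball_in(b3,rmA)", "carry(b4,left)", "robot_in(rmD)"]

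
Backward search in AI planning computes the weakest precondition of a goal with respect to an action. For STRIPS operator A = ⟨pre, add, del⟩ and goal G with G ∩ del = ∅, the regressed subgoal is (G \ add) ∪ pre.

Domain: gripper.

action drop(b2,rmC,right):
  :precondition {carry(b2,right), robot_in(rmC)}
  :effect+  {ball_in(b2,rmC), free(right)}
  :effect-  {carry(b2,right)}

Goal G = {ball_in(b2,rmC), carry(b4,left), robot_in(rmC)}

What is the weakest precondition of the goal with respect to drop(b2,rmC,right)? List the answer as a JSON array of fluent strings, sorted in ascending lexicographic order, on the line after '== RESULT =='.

Regress:
  G ∩ del = {}  (empty — regression defined)
  G \ add = {ball_in(b2,rmC), carry(b4,left), robot_in(rmC)} \ {ball_in(b2,rmC), free(right)} = {carry(b4,left), robot_in(rmC)}
  ∪ pre   = {carry(b4,left), robot_in(rmC)} ∪ {carry(b2,right), robot_in(rmC)}
          = {carry(b2,right), carry(b4,left), robot_in(rmC)}

== RESULT ==
["carry(b2,right)", "carry(b4,left)", "robot_in(rmC)"]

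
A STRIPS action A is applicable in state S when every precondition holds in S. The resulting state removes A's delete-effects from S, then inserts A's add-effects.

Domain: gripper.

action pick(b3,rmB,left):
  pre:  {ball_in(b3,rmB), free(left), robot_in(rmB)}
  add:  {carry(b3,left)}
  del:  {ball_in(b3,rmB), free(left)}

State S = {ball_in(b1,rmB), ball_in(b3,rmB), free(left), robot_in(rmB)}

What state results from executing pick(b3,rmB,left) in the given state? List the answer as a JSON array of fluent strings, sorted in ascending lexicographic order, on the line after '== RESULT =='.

Compute (S \ del) ∪ add:
  pre ⊆ S: {ball_in(b3,rmB), free(left), robot_in(rmB)} ⊆ S  — applicable
  S \ del = {ball_in(b1,rmB), robot_in(rmB)}
  ∪ add   = {ball_in(b1,rmB), carry(b3,left), robot_in(rmB)}

== RESULT ==
["ball_in(b1,rmB)", "carry(b3,left)", "robot_in(rmB)"]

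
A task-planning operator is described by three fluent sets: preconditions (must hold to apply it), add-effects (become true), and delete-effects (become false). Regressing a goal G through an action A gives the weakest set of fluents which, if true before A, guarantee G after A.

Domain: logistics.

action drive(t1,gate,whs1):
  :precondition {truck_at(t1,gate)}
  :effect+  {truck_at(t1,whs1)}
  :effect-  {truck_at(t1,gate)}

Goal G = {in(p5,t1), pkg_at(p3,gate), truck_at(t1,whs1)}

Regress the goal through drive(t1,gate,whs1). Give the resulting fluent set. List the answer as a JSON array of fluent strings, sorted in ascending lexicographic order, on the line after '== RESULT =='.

Regress:
  G ∩ del = {}  (empty — regression defined)
  G \ add = {in(p5,t1), pkg_at(p3,gate), truck_at(t1,whs1)} \ {truck_at(t1,whs1)} = {in(p5,t1), pkg_at(p3,gate)}
  ∪ pre   = {in(p5,t1), pkg_at(p3,gate)} ∪ {truck_at(t1,gate)}
          = {in(p5,t1), pkg_at(p3,gate), truck_at(t1,gate)}

== RESULT ==
["in(p5,t1)", "pkg_at(p3,gate)", "truck_at(t1,gate)"]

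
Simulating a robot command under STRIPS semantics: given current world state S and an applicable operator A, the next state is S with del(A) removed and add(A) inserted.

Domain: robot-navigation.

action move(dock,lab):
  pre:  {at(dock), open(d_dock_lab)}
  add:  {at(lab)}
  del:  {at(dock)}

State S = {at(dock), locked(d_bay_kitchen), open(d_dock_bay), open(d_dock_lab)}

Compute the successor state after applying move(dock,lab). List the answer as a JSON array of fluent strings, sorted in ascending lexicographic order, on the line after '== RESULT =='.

Progress:
  pre ⊆ S: {at(dock), open(d_dock_lab)} ⊆ S  — applicable
  S \ del = {locked(d_bay_kitchen), open(d_dock_bay), open(d_dock_lab)}
  ∪ add   = {at(lab), locked(d_bay_kitchen), open(d_dock_bay), open(d_dock_lab)}

== RESULT ==
["at(lab)", "locked(d_bay_kitchen)", "open(d_dock_bay)", "open(d_dock_lab)"]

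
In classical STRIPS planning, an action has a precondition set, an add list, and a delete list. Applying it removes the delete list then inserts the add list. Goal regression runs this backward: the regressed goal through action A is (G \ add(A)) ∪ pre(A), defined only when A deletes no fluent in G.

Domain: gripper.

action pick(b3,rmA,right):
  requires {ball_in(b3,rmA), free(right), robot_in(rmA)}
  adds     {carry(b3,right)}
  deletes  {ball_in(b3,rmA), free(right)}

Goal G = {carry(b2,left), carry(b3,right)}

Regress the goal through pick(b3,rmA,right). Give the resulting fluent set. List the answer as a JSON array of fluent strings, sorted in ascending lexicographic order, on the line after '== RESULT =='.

Compute (G \ add) ∪ pre:
  G ∩ del = {}  (empty — regression defined)
  G \ add = {carry(b2,left), carry(b3,right)} \ {carry(b3,right)} = {carry(b2,left)}
  ∪ pre   = {carry(b2,left)} ∪ {ball_in(b3,rmA), free(right), robot_in(rmA)}
          = {ball_in(b3,rmA), carry(b2,left), free(right), robot_in(rmA)}

== RESULT ==
["ball_in(b3,rmA)", "carry(b2,left)", "free(right)", "robot_in(rmA)"]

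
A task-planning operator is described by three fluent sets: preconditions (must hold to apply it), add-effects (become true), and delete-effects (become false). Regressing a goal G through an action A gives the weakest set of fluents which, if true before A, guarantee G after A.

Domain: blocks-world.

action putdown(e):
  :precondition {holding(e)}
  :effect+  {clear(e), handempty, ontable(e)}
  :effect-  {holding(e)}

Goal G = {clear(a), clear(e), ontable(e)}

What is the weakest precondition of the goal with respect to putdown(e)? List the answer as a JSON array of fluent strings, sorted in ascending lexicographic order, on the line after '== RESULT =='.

Compute (G \ add) ∪ pre:
  G ∩ del = {}  (empty — regression defined)
  G \ add = {clear(a), clear(e), ontable(e)} \ {clear(e), handempty, ontable(e)} = {clear(a)}
  ∪ pre   = {clear(a)} ∪ {holding(e)}
          = {clear(a), holding(e)}

== RESULT ==
["clear(a)", "holding(e)"]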